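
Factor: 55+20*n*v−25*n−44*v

(4*v−5)*(5*n−11)

Group as (20*n*v−25*n) + (−44*v+55) = 5*n*(4*v−5) − 11*(4*v−5).
Both groups share the factor (4*v−5).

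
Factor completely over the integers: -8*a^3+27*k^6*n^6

(3*k^2*n^2-2*a)*(9*k^4*n^4+6*k^2*n^2*a+4*a^2)

Recognize a difference of cubes with the parts 3*k^2*n^2 and 2*a.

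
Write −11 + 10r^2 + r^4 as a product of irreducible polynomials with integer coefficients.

(r + 1)(r − 1)(r^2 + 11)

Substitute u = r^2 to get a quadratic in u, then factor.
r^2 − 1 is a difference of squares.
r^2 + 11 is irreducible over ℤ (always positive, so no real roots).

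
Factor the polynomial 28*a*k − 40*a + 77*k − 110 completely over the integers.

Group as (28*a*k − 40*a) + (77*k − 110) = 4*a*(7*k − 10) + 11*(7*k − 10).
Both groups share the factor (7*k − 10).

(4*a + 11)*(7*k − 10)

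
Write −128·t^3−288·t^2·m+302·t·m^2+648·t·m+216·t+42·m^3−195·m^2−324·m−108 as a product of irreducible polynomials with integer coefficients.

−(8·t−7·m−6)·(2·t+6·m+3)·(8·t+m−6)

Group: 8·t·(−16·t^2−34·t·m−12·t+42·m^2+57·m+18) + (m−6)·(−16·t^2−34·t·m−12·t+42·m^2+57·m+18); both groups contain (−16·t^2−34·t·m−12·t+42·m^2+57·m+18), so (8·t+m−6) is a factor with cofactor −16·t^2−34·t·m−12·t+42·m^2+57·m+18.
The cofactor groups again: −16·t^2−34·t·m−12·t+42·m^2+57·m+18 = −2·t·(8·t−7·m−6) + (−6·m−3)·(8·t−7·m−6); both groups contain (8·t−7·m−6), giving −(2·t+6·m+3)·(8·t−7·m−6).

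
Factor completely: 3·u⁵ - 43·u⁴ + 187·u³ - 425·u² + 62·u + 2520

(3·u + 5)·(u - 4)·(u - 9)·(u² - 3·u + 14)

Trying the rational-root candidates, u = 9 is a root, so (u - 9) is a factor; dividing leaves 3·u⁴ - 16·u³ + 43·u² - 38·u - 280.
Then u = 4 is a root, so (u - 4) divides it; the quotient is 3·u³ - 4·u² + 27·u + 70.
Then u = -5/3 is a root, so (3·u + 5) divides it; the quotient is u² - 3·u + 14.
The quadratic u² - 3·u + 14 has discriminant -47 < 0 and is irreducible over ℤ.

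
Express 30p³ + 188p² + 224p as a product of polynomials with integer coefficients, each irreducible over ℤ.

2p(3p + 14)(5p + 8)

Pull out the common factor 2p, then factor the remaining trinomial.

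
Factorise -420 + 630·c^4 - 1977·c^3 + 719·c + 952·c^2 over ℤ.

By the rational root theorem, c = 5/6 is a root, so (6·c - 5) is a factor; dividing leaves 105·c^3 - 242·c^2 - 43·c + 84.
Next, c = -3/5 is a root, so (5·c + 3) is a factor; dividing leaves 21·c^2 - 61·c + 28.
The remaining quadratic factors as (7·c - 4)(3·c - 7).

(3·c - 7)·(5·c + 3)·(6·c - 5)·(7·c - 4)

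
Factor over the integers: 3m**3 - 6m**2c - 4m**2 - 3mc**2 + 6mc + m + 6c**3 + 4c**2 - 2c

(m - 2c)(m - c - 1)(3m + 3c - 1)

Group: m(3m**2 - 4m - 3c**2 - 2c + 1) - 2c(3m**2 - 4m - 3c**2 - 2c + 1); both groups contain (3m**2 - 4m - 3c**2 - 2c + 1), so (m - 2c) is a factor with cofactor 3m**2 - 4m - 3c**2 - 2c + 1.
The cofactor groups again: 3m**2 - 4m - 3c**2 - 2c + 1 = m(3m + 3c - 1) + (-c - 1)(3m + 3c - 1); both groups contain (3m + 3c - 1), giving (m - c - 1)(3m + 3c - 1).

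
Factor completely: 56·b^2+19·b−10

(7·b−2)·(8·b+5)

Need a pair with product 56·(−10) = −560 and sum 19: that's 35 and −16.
Split the middle term: 56·b^2+35·b − 16·b−10 = 7·b·(8·b+5) − 2·(8·b+5).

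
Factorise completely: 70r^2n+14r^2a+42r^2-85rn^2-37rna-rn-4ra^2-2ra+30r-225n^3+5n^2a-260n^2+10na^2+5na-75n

(7r+9n-2a+5)(2r-5n)(5n+a+3)

Group: 2r(35rn+7ra+21r+45n^2-na+52n-2a^2-a+15) - 5n(35rn+7ra+21r+45n^2-na+52n-2a^2-a+15); both groups contain (35rn+7ra+21r+45n^2-na+52n-2a^2-a+15), so (2r-5n) is a factor with cofactor 35rn+7ra+21r+45n^2-na+52n-2a^2-a+15.
The cofactor groups again: 35rn+7ra+21r+45n^2-na+52n-2a^2-a+15 = 5n(7r+9n-2a+5) + (a+3)(7r+9n-2a+5); both groups contain (7r+9n-2a+5), giving (5n+a+3)(7r+9n-2a+5).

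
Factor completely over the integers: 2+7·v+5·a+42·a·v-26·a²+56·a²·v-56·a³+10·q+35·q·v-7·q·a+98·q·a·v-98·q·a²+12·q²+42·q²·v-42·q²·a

Group: 7·a·(-6·q²-14·q·a-5·q-8·a²-6·a-1) + (-7·v-2)·(-6·q²-14·q·a-5·q-8·a²-6·a-1); both groups contain (-6·q²-14·q·a-5·q-8·a²-6·a-1), so (7·a-7·v-2) is a factor with cofactor -6·q²-14·q·a-5·q-8·a²-6·a-1.
The cofactor groups again: -6·q²-14·q·a-5·q-8·a²-6·a-1 = -3·q·(2·q+2·a+1) + (-4·a-1)·(2·q+2·a+1); both groups contain (2·q+2·a+1), giving -(3·q+4·a+1)·(2·q+2·a+1).

-(2·q+2·a+1)·(3·q+4·a+1)·(7·a-7·v-2)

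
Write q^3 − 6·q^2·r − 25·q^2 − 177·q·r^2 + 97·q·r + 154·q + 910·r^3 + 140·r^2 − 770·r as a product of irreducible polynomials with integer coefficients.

(q + 13·r − 11)·(q − 14·r − 14)·(q − 5·r)

Group: q·(q^2 + 8·q·r − 11·q − 65·r^2 + 55·r) + (−14·r − 14)·(q^2 + 8·q·r − 11·q − 65·r^2 + 55·r); both groups contain (q^2 + 8·q·r − 11·q − 65·r^2 + 55·r), so (q − 14·r − 14) is a factor with cofactor q^2 + 8·q·r − 11·q − 65·r^2 + 55·r.
The cofactor groups again: q^2 + 8·q·r − 11·q − 65·r^2 + 55·r = q·(q − 5·r) + (13·r − 11)·(q − 5·r); both groups contain (q − 5·r), giving (q + 13·r − 11)·(q − 5·r).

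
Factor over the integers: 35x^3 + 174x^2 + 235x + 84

(5x + 7)(7x + 4)(x + 3)

Among the possible rational roots, x = -3 is a root, so (x + 3) is a factor; dividing leaves 35x^2 + 69x + 28.
The remaining quadratic factors as (5x + 7)(7x + 4).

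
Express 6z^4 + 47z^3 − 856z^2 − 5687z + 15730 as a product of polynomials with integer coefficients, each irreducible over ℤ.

Trying the rational-root candidates, z = 13/6 is a root, giving the factor (6z − 13) and quotient z^3 + 10z^2 − 121z − 1210.
Continuing, z = 11 is a root, giving the factor (z − 11) and quotient z^2 + 21z + 110.
The remaining quadratic factors as (z + 11)(z + 10).

(6z − 13)(z + 10)(z + 11)(z − 11)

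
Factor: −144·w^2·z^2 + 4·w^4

Factor out 4·w^2, leaving w^2 − 36·z^2, which is a difference of two squares.

4·w^2·(w + 6·z)·(w − 6·z)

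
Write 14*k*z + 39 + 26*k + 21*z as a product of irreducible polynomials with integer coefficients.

Group as (14*k*z + 26*k) + (21*z + 39) = 2*k*(7*z + 13) + 3*(7*z + 13).
Both groups share the factor (7*z + 13).

(2*k + 3)*(7*z + 13)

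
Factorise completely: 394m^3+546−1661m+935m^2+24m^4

By the rational root theorem, m = −14/3 is a root, giving the factor (3m+14) and quotient 8m^3+94m^2−127m+39.
Next, m = −13 is a root, giving the factor (m+13) and quotient 8m^2−10m+3.
The remaining quadratic factors as (2m−1)(4m−3).

(2m−1)(3m+14)(4m−3)(m+13)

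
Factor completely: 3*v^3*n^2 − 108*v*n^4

3*n^2*v*(v − 6*n)*(v + 6*n)

Pull out the common factor 3*v*n^2; v^2 − 36*n^2 is a difference of squares.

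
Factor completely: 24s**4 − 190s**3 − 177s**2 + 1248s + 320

(2s + 5)(3s − 8)(4s + 1)(s − 8)

By the rational root theorem, s = −1/4 is a root, giving the factor (4s + 1) and quotient 6s**3 − 49s**2 − 32s + 320.
Then s = 8/3 is a root, so (3s − 8) is a factor; dividing leaves 2s**2 − 11s − 40.
The remaining quadratic factors as (s − 8)(2s + 5).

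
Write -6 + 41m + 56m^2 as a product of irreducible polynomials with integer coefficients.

Need a pair with product 56·(-6) = -336 and sum 41: that's -7 and 48.
Split the middle term: 56m^2 - 7m + 48m - 6 = 7m(8m - 1) + 6(8m - 1).

(7m + 6)(8m - 1)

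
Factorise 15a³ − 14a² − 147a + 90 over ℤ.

(3a − 10)(5a − 3)(a + 3)

Among the possible rational roots, a = 3/5 is a root, giving the factor (5a − 3) and quotient 3a² − a − 30.
The remaining quadratic factors as (3a − 10)(a + 3).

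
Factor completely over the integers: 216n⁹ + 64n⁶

8n⁶(3n + 2)(9n² - 6n + 4)

Factor out 8n⁶ first: what remains is 27n³ + 8.
Recognize a sum of cubes with the parts 3n and 2.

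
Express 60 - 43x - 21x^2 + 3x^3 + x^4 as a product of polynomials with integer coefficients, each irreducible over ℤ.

Testing divisors of the constant over divisors of the leading coefficient, x = -5 is a root, so (x + 5) is a factor; dividing leaves x^3 - 2x^2 - 11x + 12.
Continuing, x = 4 is a root, so (x - 4) is a factor; dividing leaves x^2 + 2x - 3.
The remaining quadratic factors as (x - 1)(x + 3).

(x + 3)(x + 5)(x - 1)(x - 4)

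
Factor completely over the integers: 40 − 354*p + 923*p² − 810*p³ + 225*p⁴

(3*p − 4)*(3*p − 5)*(5*p − 1)*(5*p − 2)

Among the possible rational roots, p = 2/5 is a root, so (5*p − 2) divides it; the quotient is 45*p³ − 144*p² + 127*p − 20.
Next, p = 5/3 is a root, so (3*p − 5) divides it; the quotient is 15*p² − 23*p + 4.
The remaining quadratic factors as (3*p − 4)(5*p − 1).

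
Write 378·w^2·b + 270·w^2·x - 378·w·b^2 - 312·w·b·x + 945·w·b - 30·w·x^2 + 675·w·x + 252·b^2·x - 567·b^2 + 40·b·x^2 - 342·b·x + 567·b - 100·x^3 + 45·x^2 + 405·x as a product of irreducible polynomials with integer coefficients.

Group: 9·w·(42·w·b + 30·w·x - 28·b·x + 63·b - 20·x^2 + 45·x) + (-9·b + 5·x + 9)·(42·w·b + 30·w·x - 28·b·x + 63·b - 20·x^2 + 45·x); both groups contain (42·w·b + 30·w·x - 28·b·x + 63·b - 20·x^2 + 45·x), so (9·w - 9·b + 5·x + 9) is a factor with cofactor 42·w·b + 30·w·x - 28·b·x + 63·b - 20·x^2 + 45·x.
The cofactor groups again: 42·w·b + 30·w·x - 28·b·x + 63·b - 20·x^2 + 45·x = 7·b·(6·w - 4·x + 9) + 5·x·(6·w - 4·x + 9); both groups contain (6·w - 4·x + 9), giving (7·b + 5·x)·(6·w - 4·x + 9).

(9·w - 9·b + 5·x + 9)·(6·w - 4·x + 9)·(7·b + 5·x)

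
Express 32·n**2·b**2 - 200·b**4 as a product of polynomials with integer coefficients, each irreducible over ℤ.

Factor out 8·b**2, leaving 4·n**2 - 25·b**2, which is a difference of two squares.

8·b**2·(2·n - 5·b)·(2·n + 5·b)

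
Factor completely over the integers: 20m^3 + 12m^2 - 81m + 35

(2m + 5)(2m - 1)(5m - 7)

Testing divisors of the constant over divisors of the leading coefficient, m = 7/5 is a root, giving the factor (5m - 7) and quotient 4m^2 + 8m - 5.
The remaining quadratic factors as (2m - 1)(2m + 5).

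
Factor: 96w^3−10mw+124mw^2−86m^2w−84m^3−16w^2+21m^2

Group: 7m(−12m^2−26mw+3m−12w^2+2w) − 8w(−12m^2−26mw+3m−12w^2+2w); both groups contain (−12m^2−26mw+3m−12w^2+2w), so (7m−8w) is a factor with cofactor −12m^2−26mw+3m−12w^2+2w.
The cofactor groups again: −12m^2−26mw+3m−12w^2+2w = −4m(3m+2w) + (−6w+1)(3m+2w); both groups contain (3m+2w), giving −(4m+6w−1)(3m+2w).

−(3m+2w)(4m+6w−1)(7m−8w)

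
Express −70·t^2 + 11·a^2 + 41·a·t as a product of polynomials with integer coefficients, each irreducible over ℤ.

Group: 11·a·(a + 5·t) − 14·t·(a + 5·t); both groups contain (a + 5·t).

(11·a − 14·t)·(a + 5·t)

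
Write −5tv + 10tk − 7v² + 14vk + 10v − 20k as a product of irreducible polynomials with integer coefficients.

Group: −v(5t + 7v − 10) + 2k(5t + 7v − 10); both groups contain (5t + 7v − 10).

−(v − 2k)(5t + 7v − 10)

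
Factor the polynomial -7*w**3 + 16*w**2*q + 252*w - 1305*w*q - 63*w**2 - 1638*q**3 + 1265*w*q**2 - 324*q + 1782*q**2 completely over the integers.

-(w - 14*q + 12)*(7*w - 9*q)*(w + 13*q - 3)

Group: w*(-7*w**2 + 107*w*q - 84*w - 126*q**2 + 108*q) + (13*q - 3)*(-7*w**2 + 107*w*q - 84*w - 126*q**2 + 108*q); both groups contain (-7*w**2 + 107*w*q - 84*w - 126*q**2 + 108*q), so (w + 13*q - 3) is a factor with cofactor -7*w**2 + 107*w*q - 84*w - 126*q**2 + 108*q.
The cofactor groups again: -7*w**2 + 107*w*q - 84*w - 126*q**2 + 108*q = -7*w*(w - 14*q + 12) + 9*q*(w - 14*q + 12); both groups contain (w - 14*q + 12), giving -(7*w - 9*q)*(w - 14*q + 12).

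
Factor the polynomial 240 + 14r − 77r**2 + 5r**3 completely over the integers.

Among the possible rational roots, r = 15 is a root, giving the factor (r − 15) and quotient 5r**2 − 2r − 16.
The remaining quadratic factors as (r − 2)(5r + 8).

(5r + 8)(r − 15)(r − 2)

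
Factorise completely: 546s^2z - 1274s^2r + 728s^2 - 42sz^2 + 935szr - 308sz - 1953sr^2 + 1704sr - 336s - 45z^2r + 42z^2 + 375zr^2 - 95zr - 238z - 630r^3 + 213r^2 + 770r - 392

(3z - 7r + 4)(14s + 15r - 14)(13s - z + 6r + 7)

Group: 3z(182s^2 - 14sz + 279sr - 84s - 15zr + 14z + 90r^2 + 21r - 98) + (-7r + 4)(182s^2 - 14sz + 279sr - 84s - 15zr + 14z + 90r^2 + 21r - 98); both groups contain (182s^2 - 14sz + 279sr - 84s - 15zr + 14z + 90r^2 + 21r - 98), so (3z - 7r + 4) is a factor with cofactor 182s^2 - 14sz + 279sr - 84s - 15zr + 14z + 90r^2 + 21r - 98.
The cofactor groups again: 182s^2 - 14sz + 279sr - 84s - 15zr + 14z + 90r^2 + 21r - 98 = 14s(13s - z + 6r + 7) + (15r - 14)(13s - z + 6r + 7); both groups contain (13s - z + 6r + 7), giving (14s + 15r - 14)(13s - z + 6r + 7).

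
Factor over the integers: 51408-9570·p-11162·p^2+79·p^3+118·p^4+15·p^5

(3·p+8)·(5·p-9)·(p-7)·(p^2+14·p+102)

Testing divisors of the constant over divisors of the leading coefficient, p = 7 is a root, so (p-7) divides it; the quotient is 15·p^4+223·p^3+1640·p^2+318·p-7344.
Next, p = -8/3 is a root, so (3·p+8) divides it; the quotient is 5·p^3+61·p^2+384·p-918.
Next, p = 9/5 is a root, so (5·p-9) divides it; the quotient is p^2+14·p+102.
The quadratic p^2+14·p+102 has discriminant -212 < 0 and is irreducible over ℤ.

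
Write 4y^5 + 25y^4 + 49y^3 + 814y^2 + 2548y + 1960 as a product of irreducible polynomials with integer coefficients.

(4y + 5)(y + 2)(y + 7)(y^2 - 4y + 28)

Among the possible rational roots, y = -7 is a root, giving the factor (y + 7) and quotient 4y^4 - 3y^3 + 70y^2 + 324y + 280.
Then y = -5/4 is a root, so (4y + 5) is a factor; dividing leaves y^3 - 2y^2 + 20y + 56.
Continuing, y = -2 is a root, so (y + 2) is a factor; dividing leaves y^2 - 4y + 28.
The quadratic y^2 - 4y + 28 has discriminant -96 < 0 and is irreducible over ℤ.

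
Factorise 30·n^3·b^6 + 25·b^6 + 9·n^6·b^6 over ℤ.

b^6·(3·n^3 + 5)^2

Pull out the common factor b^6, leaving 9·n^6 + 30·n^3 + 25.
Recognize a perfect-square trinomial with the parts 3·n^3 and 5.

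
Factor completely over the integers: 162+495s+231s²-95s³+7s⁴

(7s+3)(s+1)(s-6)(s-9)

Among the possible rational roots, s = 6 is a root, giving the factor (s-6) and quotient 7s³-53s²-87s-27.
Continuing, s = 9 is a root, so (s-9) divides it; the quotient is 7s²+10s+3.
The remaining quadratic factors as (s+1)(7s+3).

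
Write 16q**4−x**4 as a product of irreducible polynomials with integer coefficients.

Difference of squares twice: with A = 2q and B = x, A⁴ − B⁴ = (A² − B²)(A² + B²), and A² − B² factors again.

(2q+x)(2q−x)(4q**2+x**2)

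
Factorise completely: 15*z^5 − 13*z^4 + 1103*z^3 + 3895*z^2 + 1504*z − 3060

By the rational root theorem, z = −9/5 is a root, so (5*z + 9) divides it; the quotient is 3*z^4 − 8*z^3 + 235*z^2 + 356*z − 340.
Continuing, z = 2/3 is a root, so (3*z − 2) divides it; the quotient is z^3 − 2*z^2 + 77*z + 170.
Then z = −2 is a root, giving the factor (z + 2) and quotient z^2 − 4*z + 85.
The quadratic z^2 − 4*z + 85 has discriminant −324 < 0 and is irreducible over ℤ.

(3*z − 2)*(5*z + 9)*(z + 2)*(z^2 − 4*z + 85)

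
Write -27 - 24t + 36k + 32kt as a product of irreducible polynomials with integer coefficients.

(4k - 3)(8t + 9)

Group as (32kt + 36k) + (-24t - 27) = 4k(8t + 9) - 3(8t + 9).
Both groups share the factor (8t + 9).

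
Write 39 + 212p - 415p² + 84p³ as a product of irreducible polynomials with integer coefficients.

(3p - 13)(4p - 3)(7p + 1)

Among the possible rational roots, p = 3/4 is a root, giving the factor (4p - 3) and quotient 21p² - 88p - 13.
The remaining quadratic factors as (3p - 13)(7p + 1).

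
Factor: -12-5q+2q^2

Need a pair with product 2·(-12) = -24 and sum -5: that's -8 and 3.
Split the middle term: 2q^2-8q + 3q-12 = 2q(q-4) + 3(q-4).

(2q+3)(q-4)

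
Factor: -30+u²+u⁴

Substitute w = u² to get a quadratic in w, then factor.
u²-5 is irreducible over ℤ (5 is not a perfect square).
u²+6 is irreducible over ℤ (always positive, so no real roots).

(u²+6)(u²-5)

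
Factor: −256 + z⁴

(z)⁴ − (4)⁴ = ((z)² − (4)²)((z)² + (4)²); the first factor splits again, the second (z² + 16) is irreducible.

(z + 4)(z − 4)(z² + 16)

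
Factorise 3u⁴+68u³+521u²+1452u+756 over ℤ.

(3u+2)(u+6)(u+7)(u+9)

Trying the rational-root candidates, u = -2/3 is a root, giving the factor (3u+2) and quotient u³+22u²+159u+378.
Then u = -6 is a root, so (u+6) divides it; the quotient is u²+16u+63.
The remaining quadratic factors as (u+7)(u+9).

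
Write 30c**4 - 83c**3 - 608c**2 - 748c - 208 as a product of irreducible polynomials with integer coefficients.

Among the possible rational roots, c = 13/2 is a root, giving the factor (2c - 13) and quotient 15c**3 + 56c**2 + 60c + 16.
Then c = -4/3 is a root, so (3c + 4) is a factor; dividing leaves 5c**2 + 12c + 4.
The remaining quadratic factors as (5c + 2)(c + 2).

(2c - 13)(3c + 4)(5c + 2)(c + 2)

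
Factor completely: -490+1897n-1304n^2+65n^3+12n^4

Trying the rational-root candidates, n = 1/3 is a root, giving the factor (3n-1) and quotient 4n^3+23n^2-427n+490.
Then n = 7 is a root, giving the factor (n-7) and quotient 4n^2+51n-70.
The remaining quadratic factors as (4n-5)(n+14).

(3n-1)(4n-5)(n+14)(n-7)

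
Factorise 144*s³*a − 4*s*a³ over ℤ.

Every term has a factor of 4*s*a. Then 36*s² − a² = (6*s)² − (a)².

4*a*s*(6*s − a)*(6*s + a)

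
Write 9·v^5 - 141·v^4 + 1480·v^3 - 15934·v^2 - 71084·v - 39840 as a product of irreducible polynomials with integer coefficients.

(3·v + 2)·(3·v + 8)·(v - 15)·(v^2 - 4·v + 166)

Testing divisors of the constant over divisors of the leading coefficient, v = -2/3 is a root, giving the factor (3·v + 2) and quotient 3·v^4 - 49·v^3 + 526·v^2 - 5662·v - 19920.
Next, v = 15 is a root, so (v - 15) is a factor; dividing leaves 3·v^3 - 4·v^2 + 466·v + 1328.
Then v = -8/3 is a root, so (3·v + 8) is a factor; dividing leaves v^2 - 4·v + 166.
The quadratic v^2 - 4·v + 166 has discriminant -648 < 0 and is irreducible over ℤ.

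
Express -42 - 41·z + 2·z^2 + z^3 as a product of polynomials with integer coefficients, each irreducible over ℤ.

Among the possible rational roots, z = -7 is a root, so (z + 7) divides it; the quotient is z^2 - 5·z - 6.
The remaining quadratic factors as (z + 1)(z - 6).

(z + 1)·(z + 7)·(z - 6)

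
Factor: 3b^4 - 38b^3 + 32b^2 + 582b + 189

Testing divisors of the constant over divisors of the leading coefficient, b = -3 is a root, giving the factor (b + 3) and quotient 3b^3 - 47b^2 + 173b + 63.
Then b = 7 is a root, so (b - 7) divides it; the quotient is 3b^2 - 26b - 9.
The remaining quadratic factors as (3b + 1)(b - 9).

(3b + 1)(b + 3)(b - 7)(b - 9)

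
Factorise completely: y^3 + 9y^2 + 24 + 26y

(y + 2)(y + 3)(y + 4)

Testing divisors of the constant over divisors of the leading coefficient, y = -2 is a root, giving the factor (y + 2) and quotient y^2 + 7y + 12.
The remaining quadratic factors as (y + 3)(y + 4).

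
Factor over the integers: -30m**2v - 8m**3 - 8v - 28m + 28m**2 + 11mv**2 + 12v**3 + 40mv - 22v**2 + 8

-(2m + v - 2)(4m - 3v - 2)(m + 4v - 2)

Group: 2m(-4m**2 - 13mv + 10m + 12v**2 + 2v - 4) + (v - 2)(-4m**2 - 13mv + 10m + 12v**2 + 2v - 4); both groups contain (-4m**2 - 13mv + 10m + 12v**2 + 2v - 4), so (2m + v - 2) is a factor with cofactor -4m**2 - 13mv + 10m + 12v**2 + 2v - 4.
The cofactor groups again: -4m**2 - 13mv + 10m + 12v**2 + 2v - 4 = -m(4m - 3v - 2) + (-4v + 2)(4m - 3v - 2); both groups contain (4m - 3v - 2), giving -(m + 4v - 2)(4m - 3v - 2).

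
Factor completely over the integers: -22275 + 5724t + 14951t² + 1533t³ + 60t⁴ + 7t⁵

(7t + 11)(t + 9)(t - 1)(t² - t + 225)

Testing divisors of the constant over divisors of the leading coefficient, t = 1 is a root, so (t - 1) is a factor; dividing leaves 7t⁴ + 67t³ + 1600t² + 16551t + 22275.
Then t = -11/7 is a root, giving the factor (7t + 11) and quotient t³ + 8t² + 216t + 2025.
Then t = -9 is a root, so (t + 9) is a factor; dividing leaves t² - t + 225.
The quadratic t² - t + 225 has discriminant -899 < 0 and is irreducible over ℤ.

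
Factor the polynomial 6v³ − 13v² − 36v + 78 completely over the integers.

(6v − 13)(v² − 6)

Group as (6v³ − 36v) + (−13v² + 78) = 6v(v² − 6) − 13(v² − 6).
Both groups share the factor (v² − 6).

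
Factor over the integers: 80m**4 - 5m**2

5m**2(4m + 1)(4m - 1)

Every term has a factor of 5m**2. Then 16m**2 - 1 = (4m)² − (1)².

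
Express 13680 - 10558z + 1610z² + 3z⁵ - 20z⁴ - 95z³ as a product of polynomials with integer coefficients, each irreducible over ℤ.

Among the possible rational roots, z = -9 is a root, giving the factor (z + 9) and quotient 3z⁴ - 47z³ + 328z² - 1342z + 1520.
Next, z = 5/3 is a root, so (3z - 5) is a factor; dividing leaves z³ - 14z² + 86z - 304.
Continuing, z = 8 is a root, so (z - 8) is a factor; dividing leaves z² - 6z + 38.
The quadratic z² - 6z + 38 has discriminant -116 < 0 and is irreducible over ℤ.

(3z - 5)(z + 9)(z - 8)(z² - 6z + 38)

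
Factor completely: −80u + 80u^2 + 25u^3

Pull out the common factor 5u, then factor the remaining trinomial.

5u(5u − 4)(u + 4)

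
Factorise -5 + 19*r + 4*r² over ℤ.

(4*r - 1)*(r + 5)

Need a pair with product 4·(-5) = -20 and sum 19: that's 20 and -1.
Split the middle term: 4*r² + 20*r - r - 5 = 4*r*(r + 5) - (r + 5).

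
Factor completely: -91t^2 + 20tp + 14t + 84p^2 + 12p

Group: -7t(13t - 14p - 2) - 6p(13t - 14p - 2); both groups contain (13t - 14p - 2).

-(13t - 14p - 2)(7t + 6p)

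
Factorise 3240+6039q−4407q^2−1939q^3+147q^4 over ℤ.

(3q+8)(7q+3)(7q−9)(q−15)

Testing divisors of the constant over divisors of the leading coefficient, q = 15 is a root, so (q−15) is a factor; dividing leaves 147q^3+266q^2−417q−216.
Next, q = 9/7 is a root, so (7q−9) is a factor; dividing leaves 21q^2+65q+24.
The remaining quadratic factors as (7q+3)(3q+8).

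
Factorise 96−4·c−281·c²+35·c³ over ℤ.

Among the possible rational roots, c = −4/7 is a root, so (7·c+4) divides it; the quotient is 5·c²−43·c+24.
The remaining quadratic factors as (5·c−3)(c−8).

(5·c−3)·(7·c+4)·(c−8)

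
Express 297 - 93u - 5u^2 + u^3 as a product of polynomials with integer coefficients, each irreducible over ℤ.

(u + 9)(u - 11)(u - 3)

By the rational root theorem, u = -9 is a root, giving the factor (u + 9) and quotient u^2 - 14u + 33.
The remaining quadratic factors as (u - 11)(u - 3).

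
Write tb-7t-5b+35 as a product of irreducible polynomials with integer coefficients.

Group as (tb-7t) + (-5b+35) = t(b-7) - 5(b-7).
Both groups share the factor (b-7).

(b-7)(t-5)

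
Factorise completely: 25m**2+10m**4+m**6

m**2(m**2+5)**2

Factor out m**2 first: what remains is m**4+10m**2+25.
Recognize a perfect-square trinomial with the parts 5 and m**2.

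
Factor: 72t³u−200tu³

Every term has a factor of 8tu. Then 9t²−25u² = (3t)² − (5u)².

8tu(3t+5u)(3t−5u)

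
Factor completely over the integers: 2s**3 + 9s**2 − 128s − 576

(2s + 9)(s + 8)(s − 8)

Among the possible rational roots, s = −9/2 is a root, so (2s + 9) divides it; the quotient is s**2 − 64.
The remaining quadratic factors as (s − 8)(s + 8).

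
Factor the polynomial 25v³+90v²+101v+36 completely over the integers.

Trying the rational-root candidates, v = -9/5 is a root, so (5v+9) divides it; the quotient is 5v²+9v+4.
The remaining quadratic factors as (v+1)(5v+4).

(5v+4)(5v+9)(v+1)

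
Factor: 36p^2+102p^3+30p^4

Pull out the common factor 6p^2, then factor the remaining trinomial.

6p^2(5p+2)(p+3)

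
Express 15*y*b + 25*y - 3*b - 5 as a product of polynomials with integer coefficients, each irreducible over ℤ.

(3*b + 5)*(5*y - 1)

Group as (15*y*b + 25*y) + (-3*b - 5) = 5*y*(3*b + 5) - (3*b + 5).
Both groups share the factor (3*b + 5).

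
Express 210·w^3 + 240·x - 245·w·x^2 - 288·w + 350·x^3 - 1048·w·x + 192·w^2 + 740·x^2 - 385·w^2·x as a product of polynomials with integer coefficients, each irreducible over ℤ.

(5·w - 10·x - 4)·(6·w - 5·x)·(7·w + 7·x + 12)

Group: 7·w·(30·w^2 - 85·w·x - 24·w + 50·x^2 + 20·x) + (7·x + 12)·(30·w^2 - 85·w·x - 24·w + 50·x^2 + 20·x); both groups contain (30·w^2 - 85·w·x - 24·w + 50·x^2 + 20·x), so (7·w + 7·x + 12) is a factor with cofactor 30·w^2 - 85·w·x - 24·w + 50·x^2 + 20·x.
The cofactor groups again: 30·w^2 - 85·w·x - 24·w + 50·x^2 + 20·x = 6·w·(5·w - 10·x - 4) - 5·x·(5·w - 10·x - 4); both groups contain (5·w - 10·x - 4), giving (6·w - 5·x)·(5·w - 10·x - 4).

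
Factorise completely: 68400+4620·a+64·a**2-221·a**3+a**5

(a+15)·(a-10)·(a-12)·(a**2+7·a+38)

Trying the rational-root candidates, a = 10 is a root, giving the factor (a-10) and quotient a**4+10·a**3-121·a**2-1146·a-6840.
Then a = 12 is a root, so (a-12) is a factor; dividing leaves a**3+22·a**2+143·a+570.
Continuing, a = -15 is a root, giving the factor (a+15) and quotient a**2+7·a+38.
The quadratic a**2+7·a+38 has discriminant -103 < 0 and is irreducible over ℤ.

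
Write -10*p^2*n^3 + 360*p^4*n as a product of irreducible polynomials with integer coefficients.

Factor out 10*p^2*n, leaving 36*p^2 - n^2, which is a difference of two squares.

10*n*p^2*(6*p - n)*(6*p + n)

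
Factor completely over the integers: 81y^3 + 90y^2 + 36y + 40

Group as (81y^3 + 36y) + (90y^2 + 40) = 9y(9y^2 + 4) + 10(9y^2 + 4).
Both groups share the factor (9y^2 + 4).

(9y + 10)(9y^2 + 4)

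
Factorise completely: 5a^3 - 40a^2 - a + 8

(a - 8)(5a^2 - 1)

Group as (5a^3 - a) + (-40a^2 + 8) = a(5a^2 - 1) - 8(5a^2 - 1).
Both groups share the factor (5a^2 - 1).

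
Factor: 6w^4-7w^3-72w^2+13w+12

Trying the rational-root candidates, w = -3 is a root, giving the factor (w+3) and quotient 6w^3-25w^2+3w+4.
Continuing, w = 4 is a root, so (w-4) divides it; the quotient is 6w^2-w-1.
The remaining quadratic factors as (2w-1)(3w+1).

(2w-1)(3w+1)(w+3)(w-4)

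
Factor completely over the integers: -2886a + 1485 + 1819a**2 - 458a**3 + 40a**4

Testing divisors of the constant over divisors of the leading coefficient, a = 11/5 is a root, so (5a - 11) divides it; the quotient is 8a**3 - 74a**2 + 201a - 135.
Then a = 15/4 is a root, giving the factor (4a - 15) and quotient 2a**2 - 11a + 9.
The remaining quadratic factors as (a - 1)(2a - 9).

(2a - 9)(4a - 15)(5a - 11)(a - 1)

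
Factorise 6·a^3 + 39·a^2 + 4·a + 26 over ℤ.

(2·a + 13)·(3·a^2 + 2)

Group as (6·a^3 + 4·a) + (39·a^2 + 26) = 2·a·(3·a^2 + 2) + 13·(3·a^2 + 2).
Both groups share the factor (3·a^2 + 2).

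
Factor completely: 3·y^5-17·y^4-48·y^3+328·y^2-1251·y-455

(3·y+1)·(y+5)·(y-7)·(y^2-4·y+13)

Trying the rational-root candidates, y = 7 is a root, giving the factor (y-7) and quotient 3·y^4+4·y^3-20·y^2+188·y+65.
Next, y = -5 is a root, giving the factor (y+5) and quotient 3·y^3-11·y^2+35·y+13.
Next, y = -1/3 is a root, giving the factor (3·y+1) and quotient y^2-4·y+13.
The quadratic y^2-4·y+13 has discriminant -36 < 0 and is irreducible over ℤ.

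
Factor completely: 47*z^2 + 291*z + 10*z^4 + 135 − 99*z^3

By the rational root theorem, z = 5/2 is a root, so (2*z − 5) is a factor; dividing leaves 5*z^3 − 37*z^2 − 69*z − 27.
Continuing, z = 9 is a root, so (z − 9) is a factor; dividing leaves 5*z^2 + 8*z + 3.
The remaining quadratic factors as (z + 1)(5*z + 3).

(2*z − 5)*(5*z + 3)*(z + 1)*(z − 9)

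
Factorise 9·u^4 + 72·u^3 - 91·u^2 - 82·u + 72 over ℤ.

By the rational root theorem, u = -1 is a root, giving the factor (u + 1) and quotient 9·u^3 + 63·u^2 - 154·u + 72.
Next, u = 2/3 is a root, so (3·u - 2) is a factor; dividing leaves 3·u^2 + 23·u - 36.
The remaining quadratic factors as (3·u - 4)(u + 9).

(3·u - 2)·(3·u - 4)·(u + 1)·(u + 9)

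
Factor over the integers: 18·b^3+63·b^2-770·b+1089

Testing divisors of the constant over divisors of the leading coefficient, b = -9 is a root, so (b+9) is a factor; dividing leaves 18·b^2-99·b+121.
The remaining quadratic factors as (3·b-11)(6·b-11).

(3·b-11)·(6·b-11)·(b+9)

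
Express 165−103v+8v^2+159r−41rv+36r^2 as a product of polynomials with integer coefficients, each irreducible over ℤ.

(4r−v+11)(9r−8v+15)

Group: 4r(9r−8v+15) + (−v+11)(9r−8v+15); both groups contain (9r−8v+15).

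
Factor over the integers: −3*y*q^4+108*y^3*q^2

3*q^2*y*(6*y−q)*(6*y+q)

Pull out the common factor 3*y*q^2; 36*y^2−q^2 is a difference of squares.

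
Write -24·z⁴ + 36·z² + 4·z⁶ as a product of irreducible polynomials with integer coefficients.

4·z²·(z² - 3)²

Factor out 4·z² first: what remains is z⁴ - 6·z² + 9.
Recognize a perfect-square trinomial with the parts z² and 3.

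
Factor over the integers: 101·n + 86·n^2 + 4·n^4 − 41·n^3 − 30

(4·n − 1)·(n + 1)·(n − 5)·(n − 6)

By the rational root theorem, n = 5 is a root, so (n − 5) divides it; the quotient is 4·n^3 − 21·n^2 − 19·n + 6.
Then n = 1/4 is a root, giving the factor (4·n − 1) and quotient n^2 − 5·n − 6.
The remaining quadratic factors as (n − 6)(n + 1).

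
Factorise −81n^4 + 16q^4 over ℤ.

(2q)⁴ − (3n)⁴ = ((2q)² − (3n)²)((2q)² + (3n)²); the first factor splits again, the second (4q^2 + 9n^2) is irreducible.

(2q − 3n)(2q + 3n)(4q^2 + 9n^2)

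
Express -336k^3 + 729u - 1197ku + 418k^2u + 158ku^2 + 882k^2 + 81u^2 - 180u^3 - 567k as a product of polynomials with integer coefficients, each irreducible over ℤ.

-(6k + 4u - 9)(7k - 9u)(8k - 5u - 9)

Group: 7k(-48k^2 - 2ku + 126k + 20u^2 - 9u - 81) - 9u(-48k^2 - 2ku + 126k + 20u^2 - 9u - 81); both groups contain (-48k^2 - 2ku + 126k + 20u^2 - 9u - 81), so (7k - 9u) is a factor with cofactor -48k^2 - 2ku + 126k + 20u^2 - 9u - 81.
The cofactor groups again: -48k^2 - 2ku + 126k + 20u^2 - 9u - 81 = -8k(6k + 4u - 9) + (5u + 9)(6k + 4u - 9); both groups contain (6k + 4u - 9), giving -(8k - 5u - 9)(6k + 4u - 9).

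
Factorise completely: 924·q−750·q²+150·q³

Pull out the common factor 6·q, then factor the remaining trinomial.

6·q·(5·q−11)·(5·q−14)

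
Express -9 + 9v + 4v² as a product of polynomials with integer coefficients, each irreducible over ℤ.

Need a pair with product 4·(-9) = -36 and sum 9: that's 12 and -3.
Split the middle term: 4v² + 12v - 3v - 9 = 4v(v + 3) - 3(v + 3).

(4v - 3)(v + 3)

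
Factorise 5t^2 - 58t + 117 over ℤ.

Need a pair with product 5·117 = 585 and sum -58: that's -45 and -13.
Split the middle term: 5t^2 - 45t - 13t + 117 = 5t(t - 9) - 13(t - 9).

(5t - 13)(t - 9)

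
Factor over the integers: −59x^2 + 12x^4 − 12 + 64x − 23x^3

By the rational root theorem, x = 1/4 is a root, giving the factor (4x − 1) and quotient 3x^3 − 5x^2 − 16x + 12.
Then x = 2/3 is a root, giving the factor (3x − 2) and quotient x^2 − x − 6.
The remaining quadratic factors as (x − 3)(x + 2).

(3x − 2)(4x − 1)(x + 2)(x − 3)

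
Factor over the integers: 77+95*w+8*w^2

Need a pair with product 8·77 = 616 and sum 95: that's 7 and 88.
Split the middle term: 8*w^2+7*w + 88*w+77 = w*(8*w+7) + 11*(8*w+7).

(8*w+7)*(w+11)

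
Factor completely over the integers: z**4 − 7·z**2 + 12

(z + 2)·(z − 2)·(z**2 − 3)

Substitute u = z**2 to get a quadratic in u, then factor.
z**2 − 3 is irreducible over ℤ (3 is not a perfect square).
z**2 − 4 is a difference of squares.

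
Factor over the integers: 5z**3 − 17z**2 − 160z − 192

(5z + 8)(z + 3)(z − 8)

Trying the rational-root candidates, z = 8 is a root, so (z − 8) is a factor; dividing leaves 5z**2 + 23z + 24.
The remaining quadratic factors as (5z + 8)(z + 3).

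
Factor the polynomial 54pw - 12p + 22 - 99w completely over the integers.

(6p - 11)(9w - 2)

Group as (54pw - 12p) + (-99w + 22) = 6p(9w - 2) - 11(9w - 2).
Both groups share the factor (9w - 2).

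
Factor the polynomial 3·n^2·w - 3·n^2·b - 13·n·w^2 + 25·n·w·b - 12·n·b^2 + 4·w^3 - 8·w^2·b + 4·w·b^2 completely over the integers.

Group: n·(3·n·w - 3·n·b - w^2 + w·b) + (-4·w + 4·b)·(3·n·w - 3·n·b - w^2 + w·b); both groups contain (3·n·w - 3·n·b - w^2 + w·b), so (n - 4·w + 4·b) is a factor with cofactor 3·n·w - 3·n·b - w^2 + w·b.
The cofactor groups again: 3·n·w - 3·n·b - w^2 + w·b = w·(3·n - w) - b·(3·n - w); both groups contain (3·n - w), giving (w - b)·(3·n - w).

(w - b)·(3·n - w)·(n - 4·w + 4·b)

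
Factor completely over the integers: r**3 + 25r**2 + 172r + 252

Among the possible rational roots, r = -14 is a root, so (r + 14) is a factor; dividing leaves r**2 + 11r + 18.
The remaining quadratic factors as (r + 9)(r + 2).

(r + 14)(r + 2)(r + 9)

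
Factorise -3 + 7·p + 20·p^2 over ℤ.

Need a pair with product 20·(-3) = -60 and sum 7: that's -5 and 12.
Split the middle term: 20·p^2 - 5·p + 12·p - 3 = 5·p·(4·p - 1) + 3·(4·p - 1).

(4·p - 1)·(5·p + 3)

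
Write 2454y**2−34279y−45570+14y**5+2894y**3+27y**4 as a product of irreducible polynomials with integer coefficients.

(2y−7)(7y+10)(y+3)(y**2+y+217)

Trying the rational-root candidates, y = −10/7 is a root, so (7y+10) is a factor; dividing leaves 2y**4+y**3+412y**2−238y−4557.
Continuing, y = −3 is a root, giving the factor (y+3) and quotient 2y**3−5y**2+427y−1519.
Next, y = 7/2 is a root, giving the factor (2y−7) and quotient y**2+y+217.
The quadratic y**2+y+217 has discriminant −867 < 0 and is irreducible over ℤ.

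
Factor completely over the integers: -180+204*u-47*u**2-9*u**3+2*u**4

(2*u-3)*(u+5)*(u-2)*(u-6)

By the rational root theorem, u = 2 is a root, so (u-2) divides it; the quotient is 2*u**3-5*u**2-57*u+90.
Continuing, u = 3/2 is a root, so (2*u-3) divides it; the quotient is u**2-u-30.
The remaining quadratic factors as (u+5)(u-6).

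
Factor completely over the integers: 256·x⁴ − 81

(4·x + 3)·(4·x − 3)·(16·x² + 9)

(4·x)⁴ − (3)⁴ = ((4·x)² − (3)²)((4·x)² + (3)²); the first factor splits again, the second (16·x² + 9) is irreducible.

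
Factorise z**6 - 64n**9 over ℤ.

Recognize a difference of cubes with the parts z**2 and 4n**3.

(z**2 - 4n**3)(z**4 + 4z**2n**3 + 16n**6)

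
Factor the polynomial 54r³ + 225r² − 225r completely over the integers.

9r(6r − 5)(r + 5)

Pull out the common factor 9r, then factor the remaining trinomial.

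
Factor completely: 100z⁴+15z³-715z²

5z²(4z+11)(5z-13)

Pull out the common factor 5z², then factor the remaining trinomial.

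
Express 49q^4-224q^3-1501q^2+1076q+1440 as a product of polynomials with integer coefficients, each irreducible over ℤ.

By the rational root theorem, q = 9/7 is a root, giving the factor (7q-9) and quotient 7q^3-23q^2-244q-160.
Then q = -5/7 is a root, so (7q+5) divides it; the quotient is q^2-4q-32.
The remaining quadratic factors as (q-8)(q+4).

(7q+5)(7q-9)(q+4)(q-8)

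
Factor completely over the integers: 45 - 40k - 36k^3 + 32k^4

Group as (32k^4 - 40k) + (-36k^3 + 45) = 8k(4k^3 - 5) - 9(4k^3 - 5).
Both groups share the factor (4k^3 - 5).

(8k - 9)(4k^3 - 5)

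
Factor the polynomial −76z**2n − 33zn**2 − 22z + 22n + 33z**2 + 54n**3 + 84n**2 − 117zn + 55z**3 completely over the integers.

Group: 5z(11z**2 − 2zn + 11z − 9n**2 − 11n) + (−6n − 2)(11z**2 − 2zn + 11z − 9n**2 − 11n); both groups contain (11z**2 − 2zn + 11z − 9n**2 − 11n), so (5z − 6n − 2) is a factor with cofactor 11z**2 − 2zn + 11z − 9n**2 − 11n.
The cofactor groups again: 11z**2 − 2zn + 11z − 9n**2 − 11n = 11z(z − n) + (9n + 11)(z − n); both groups contain (z − n), giving (11z + 9n + 11)(z − n).

(5z − 6n − 2)(z − n)(11z + 9n + 11)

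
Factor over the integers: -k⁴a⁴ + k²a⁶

-a⁴k²(k - a)(k + a)

Pull out the common factor k²a⁴, leaving -k² + a².
Recognize a difference of squares with the parts a and k.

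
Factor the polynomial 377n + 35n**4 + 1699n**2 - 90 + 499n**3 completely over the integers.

Testing divisors of the constant over divisors of the leading coefficient, n = 1/7 is a root, so (7n - 1) is a factor; dividing leaves 5n**3 + 72n**2 + 253n + 90.
Next, n = -5 is a root, so (n + 5) divides it; the quotient is 5n**2 + 47n + 18.
The remaining quadratic factors as (5n + 2)(n + 9).

(5n + 2)(7n - 1)(n + 5)(n + 9)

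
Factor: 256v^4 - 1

(4v)⁴ − (1)⁴ = ((4v)² − (1)²)((4v)² + (1)²); the first factor splits again, the second (16v^2 + 1) is irreducible.

(4v + 1)(4v - 1)(16v^2 + 1)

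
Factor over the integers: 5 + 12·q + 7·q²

Need a pair with product 7·5 = 35 and sum 12: that's 5 and 7.
Split the middle term: 7·q² + 5·q + 7·q + 5 = q·(7·q + 5) + (7·q + 5).

(7·q + 5)·(q + 1)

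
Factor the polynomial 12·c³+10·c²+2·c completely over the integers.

2·c·(2·c+1)·(3·c+1)

Pull out the common factor 2·c, then factor the remaining trinomial.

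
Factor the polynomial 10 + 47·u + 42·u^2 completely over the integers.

(6·u + 5)·(7·u + 2)

Need a pair with product 42·10 = 420 and sum 47: that's 35 and 12.
Split the middle term: 42·u^2 + 35·u + 12·u + 10 = 7·u·(6·u + 5) + 2·(6·u + 5).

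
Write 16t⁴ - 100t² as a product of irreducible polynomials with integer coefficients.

Factor out 4t², leaving 4t² - 25, which is a difference of two squares.

4t²(2t + 5)(2t - 5)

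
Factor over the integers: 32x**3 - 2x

2x(4x + 1)(4x - 1)

Every term has a factor of 2x. Then 16x**2 - 1 = (4x)² − (1)².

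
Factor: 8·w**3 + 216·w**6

Pull out the common factor 8·w**3, leaving 27·w**3 + 1.
Recognize a sum of cubes with the parts 3·w and 1.

8·w**3·(3·w + 1)·(9·w**2 - 3·w + 1)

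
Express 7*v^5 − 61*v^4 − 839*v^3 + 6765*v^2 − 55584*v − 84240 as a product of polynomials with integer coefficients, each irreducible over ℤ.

(7*v + 9)*(v + 12)*(v − 15)*(v^2 − 7*v + 52)

Trying the rational-root candidates, v = −12 is a root, so (v + 12) is a factor; dividing leaves 7*v^4 − 145*v^3 + 901*v^2 − 4047*v − 7020.
Next, v = −9/7 is a root, so (7*v + 9) divides it; the quotient is v^3 − 22*v^2 + 157*v − 780.
Next, v = 15 is a root, so (v − 15) is a factor; dividing leaves v^2 − 7*v + 52.
The quadratic v^2 − 7*v + 52 has discriminant −159 < 0 and is irreducible over ℤ.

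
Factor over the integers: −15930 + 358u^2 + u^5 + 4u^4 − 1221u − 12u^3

(u + 5)(u + 9)(u − 6)(u^2 − 4u + 59)

Among the possible rational roots, u = 6 is a root, so (u − 6) divides it; the quotient is u^4 + 10u^3 + 48u^2 + 646u + 2655.
Next, u = −9 is a root, so (u + 9) is a factor; dividing leaves u^3 + u^2 + 39u + 295.
Then u = −5 is a root, so (u + 5) divides it; the quotient is u^2 − 4u + 59.
The quadratic u^2 − 4u + 59 has discriminant −220 < 0 and is irreducible over ℤ.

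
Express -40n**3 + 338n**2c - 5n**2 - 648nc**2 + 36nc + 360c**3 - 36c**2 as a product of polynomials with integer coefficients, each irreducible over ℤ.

Group: 5n(-8n**2 + 58nc - n - 60c**2 + 6c) - 6c(-8n**2 + 58nc - n - 60c**2 + 6c); both groups contain (-8n**2 + 58nc - n - 60c**2 + 6c), so (5n - 6c) is a factor with cofactor -8n**2 + 58nc - n - 60c**2 + 6c.
The cofactor groups again: -8n**2 + 58nc - n - 60c**2 + 6c = -8n(n - 6c) + (10c - 1)(n - 6c); both groups contain (n - 6c), giving -(8n - 10c + 1)(n - 6c).

-(8n - 10c + 1)(5n - 6c)(n - 6c)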